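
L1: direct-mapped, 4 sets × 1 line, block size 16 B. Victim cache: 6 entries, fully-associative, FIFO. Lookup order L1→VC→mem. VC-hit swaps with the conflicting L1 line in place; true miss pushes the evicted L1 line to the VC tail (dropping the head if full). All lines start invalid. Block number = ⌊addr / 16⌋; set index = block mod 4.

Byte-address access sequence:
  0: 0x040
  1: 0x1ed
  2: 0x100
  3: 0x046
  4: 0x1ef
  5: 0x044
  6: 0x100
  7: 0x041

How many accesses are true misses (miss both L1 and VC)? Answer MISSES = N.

MISSES = 3

#0 0x40→b4/s0 MISS; vc=[]
#1 0x1ed→b30/s2 MISS; vc=[]
#2 0x100→b16/s0 MISS; vc=[4]
#3 0x46→b4/s0 VC-HIT; vc=[16]
#4 0x1ef→b30/s2 L1-HIT; vc=[16]
#5 0x44→b4/s0 L1-HIT; vc=[16]
#6 0x100→b16/s0 VC-HIT; vc=[4]
#7 0x41→b4/s0 VC-HIT; vc=[16]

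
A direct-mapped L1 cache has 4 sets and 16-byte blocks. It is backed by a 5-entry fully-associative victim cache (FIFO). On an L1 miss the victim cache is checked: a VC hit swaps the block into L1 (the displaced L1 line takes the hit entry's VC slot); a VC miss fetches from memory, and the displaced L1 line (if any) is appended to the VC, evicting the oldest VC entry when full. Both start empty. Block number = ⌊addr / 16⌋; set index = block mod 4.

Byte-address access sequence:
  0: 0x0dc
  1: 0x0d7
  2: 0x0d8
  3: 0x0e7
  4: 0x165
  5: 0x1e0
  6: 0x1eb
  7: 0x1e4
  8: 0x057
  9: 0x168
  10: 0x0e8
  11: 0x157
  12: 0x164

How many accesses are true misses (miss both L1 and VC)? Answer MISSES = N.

MISSES = 6

#0 0xdc→b13/s1 MISS; vc=[]
#1 0xd7→b13/s1 L1-HIT; vc=[]
#2 0xd8→b13/s1 L1-HIT; vc=[]
#3 0xe7→b14/s2 MISS; vc=[]
#4 0x165→b22/s2 MISS; vc=[14]
#5 0x1e0→b30/s2 MISS; vc=[14,22]
#6 0x1eb→b30/s2 L1-HIT; vc=[14,22]
#7 0x1e4→b30/s2 L1-HIT; vc=[14,22]
#8 0x57→b5/s1 MISS; vc=[14,22,13]
#9 0x168→b22/s2 VC-HIT; vc=[14,30,13]
#10 0xe8→b14/s2 VC-HIT; vc=[22,30,13]
#11 0x157→b21/s1 MISS; vc=[22,30,13,5]
#12 0x164→b22/s2 VC-HIT; vc=[14,30,13,5]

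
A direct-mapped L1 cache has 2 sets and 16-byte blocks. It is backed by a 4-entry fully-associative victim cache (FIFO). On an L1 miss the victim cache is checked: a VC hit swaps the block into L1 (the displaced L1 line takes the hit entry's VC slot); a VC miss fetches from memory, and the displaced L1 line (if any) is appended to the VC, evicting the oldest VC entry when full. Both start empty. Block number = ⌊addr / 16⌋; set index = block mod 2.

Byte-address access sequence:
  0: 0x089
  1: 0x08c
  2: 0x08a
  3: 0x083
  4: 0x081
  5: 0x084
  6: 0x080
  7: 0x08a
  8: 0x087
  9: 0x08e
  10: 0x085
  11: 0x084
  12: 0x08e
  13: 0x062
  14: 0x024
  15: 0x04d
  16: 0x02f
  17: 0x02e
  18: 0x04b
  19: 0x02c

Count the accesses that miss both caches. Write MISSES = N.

MISSES = 4

0: 0x89 (blk 8, set 0) → MISS  vc=[]
1: 0x8c (blk 8, set 0) → L1-HIT  vc=[]
2: 0x8a (blk 8, set 0) → L1-HIT  vc=[]
3: 0x83 (blk 8, set 0) → L1-HIT  vc=[]
4: 0x81 (blk 8, set 0) → L1-HIT  vc=[]
5: 0x84 (blk 8, set 0) → L1-HIT  vc=[]
6: 0x80 (blk 8, set 0) → L1-HIT  vc=[]
7: 0x8a (blk 8, set 0) → L1-HIT  vc=[]
8: 0x87 (blk 8, set 0) → L1-HIT  vc=[]
9: 0x8e (blk 8, set 0) → L1-HIT  vc=[]
10: 0x85 (blk 8, set 0) → L1-HIT  vc=[]
11: 0x84 (blk 8, set 0) → L1-HIT  vc=[]
12: 0x8e (blk 8, set 0) → L1-HIT  vc=[]
13: 0x62 (blk 6, set 0) → MISS  vc=[8]
14: 0x24 (blk 2, set 0) → MISS  vc=[8, 6]
15: 0x4d (blk 4, set 0) → MISS  vc=[8, 6, 2]
16: 0x2f (blk 2, set 0) → VC-HIT  vc=[8, 6, 4]
17: 0x2e (blk 2, set 0) → L1-HIT  vc=[8, 6, 4]
18: 0x4b (blk 4, set 0) → VC-HIT  vc=[8, 6, 2]
19: 0x2c (blk 2, set 0) → VC-HIT  vc=[8, 6, 4]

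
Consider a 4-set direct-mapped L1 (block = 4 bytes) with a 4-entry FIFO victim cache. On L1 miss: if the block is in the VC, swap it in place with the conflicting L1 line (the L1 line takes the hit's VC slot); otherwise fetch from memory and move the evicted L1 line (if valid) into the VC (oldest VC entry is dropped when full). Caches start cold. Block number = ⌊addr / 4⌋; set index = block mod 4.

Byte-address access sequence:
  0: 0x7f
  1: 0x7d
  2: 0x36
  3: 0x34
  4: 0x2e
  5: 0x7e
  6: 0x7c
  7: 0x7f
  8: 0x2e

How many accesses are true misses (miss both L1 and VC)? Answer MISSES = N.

MISSES = 3

#0 0x7f→b31/s3 MISS; vc=[]
#1 0x7d→b31/s3 L1-HIT; vc=[]
#2 0x36→b13/s1 MISS; vc=[]
#3 0x34→b13/s1 L1-HIT; vc=[]
#4 0x2e→b11/s3 MISS; vc=[31]
#5 0x7e→b31/s3 VC-HIT; vc=[11]
#6 0x7c→b31/s3 L1-HIT; vc=[11]
#7 0x7f→b31/s3 L1-HIT; vc=[11]
#8 0x2e→b11/s3 VC-HIT; vc=[31]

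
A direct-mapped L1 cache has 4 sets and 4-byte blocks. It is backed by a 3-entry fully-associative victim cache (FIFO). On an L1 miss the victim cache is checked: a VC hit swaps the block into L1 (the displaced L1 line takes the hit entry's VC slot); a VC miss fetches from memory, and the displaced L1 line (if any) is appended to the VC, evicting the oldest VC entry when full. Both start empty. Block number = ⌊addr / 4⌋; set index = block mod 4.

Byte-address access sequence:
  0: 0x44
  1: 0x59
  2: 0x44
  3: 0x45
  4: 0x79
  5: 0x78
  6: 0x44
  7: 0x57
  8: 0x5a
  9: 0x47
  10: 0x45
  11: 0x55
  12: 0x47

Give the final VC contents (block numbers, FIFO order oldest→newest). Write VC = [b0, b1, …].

#0 0x44→b17/s1 MISS; vc=[]
#1 0x59→b22/s2 MISS; vc=[]
#2 0x44→b17/s1 L1-HIT; vc=[]
#3 0x45→b17/s1 L1-HIT; vc=[]
#4 0x79→b30/s2 MISS; vc=[22]
#5 0x78→b30/s2 L1-HIT; vc=[22]
#6 0x44→b17/s1 L1-HIT; vc=[22]
#7 0x57→b21/s1 MISS; vc=[22,17]
#8 0x5a→b22/s2 VC-HIT; vc=[30,17]
#9 0x47→b17/s1 VC-HIT; vc=[30,21]
#10 0x45→b17/s1 L1-HIT; vc=[30,21]
#11 0x55→b21/s1 VC-HIT; vc=[30,17]
#12 0x47→b17/s1 VC-HIT; vc=[30,21]

VC = [30, 21]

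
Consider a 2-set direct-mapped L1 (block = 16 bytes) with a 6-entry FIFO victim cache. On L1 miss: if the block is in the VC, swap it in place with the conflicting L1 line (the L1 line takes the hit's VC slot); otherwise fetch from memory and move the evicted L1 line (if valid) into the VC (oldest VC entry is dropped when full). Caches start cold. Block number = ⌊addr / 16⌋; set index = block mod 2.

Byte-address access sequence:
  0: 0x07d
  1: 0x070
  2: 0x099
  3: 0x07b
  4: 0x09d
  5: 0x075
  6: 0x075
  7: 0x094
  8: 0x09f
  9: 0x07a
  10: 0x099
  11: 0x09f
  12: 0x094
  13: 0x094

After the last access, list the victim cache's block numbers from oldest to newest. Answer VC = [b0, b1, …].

VC = [7]

  [0] addr=0x7d blk=7 s=1: MISS | VC []
  [1] addr=0x70 blk=7 s=1: L1-HIT | VC []
  [2] addr=0x99 blk=9 s=1: MISS | VC [7]
  [3] addr=0x7b blk=7 s=1: VC-HIT | VC [9]
  [4] addr=0x9d blk=9 s=1: VC-HIT | VC [7]
  [5] addr=0x75 blk=7 s=1: VC-HIT | VC [9]
  [6] addr=0x75 blk=7 s=1: L1-HIT | VC [9]
  [7] addr=0x94 blk=9 s=1: VC-HIT | VC [7]
  [8] addr=0x9f blk=9 s=1: L1-HIT | VC [7]
  [9] addr=0x7a blk=7 s=1: VC-HIT | VC [9]
  [10] addr=0x99 blk=9 s=1: VC-HIT | VC [7]
  [11] addr=0x9f blk=9 s=1: L1-HIT | VC [7]
  [12] addr=0x94 blk=9 s=1: L1-HIT | VC [7]
  [13] addr=0x94 blk=9 s=1: L1-HIT | VC [7]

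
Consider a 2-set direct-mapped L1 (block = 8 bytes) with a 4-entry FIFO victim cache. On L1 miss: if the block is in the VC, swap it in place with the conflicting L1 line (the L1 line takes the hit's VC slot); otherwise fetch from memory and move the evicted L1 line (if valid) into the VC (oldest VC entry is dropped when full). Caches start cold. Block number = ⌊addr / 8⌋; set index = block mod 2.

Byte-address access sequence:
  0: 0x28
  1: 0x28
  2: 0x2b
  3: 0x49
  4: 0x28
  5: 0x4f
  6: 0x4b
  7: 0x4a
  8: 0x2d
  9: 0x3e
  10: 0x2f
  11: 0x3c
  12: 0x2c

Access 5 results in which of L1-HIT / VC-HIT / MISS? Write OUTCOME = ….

OUTCOME = VC-HIT

0: 0x28 (blk 5, set 1) → MISS  vc=[]
1: 0x28 (blk 5, set 1) → L1-HIT  vc=[]
2: 0x2b (blk 5, set 1) → L1-HIT  vc=[]
3: 0x49 (blk 9, set 1) → MISS  vc=[5]
4: 0x28 (blk 5, set 1) → VC-HIT  vc=[9]
5: 0x4f (blk 9, set 1) → VC-HIT  vc=[5]
6: 0x4b (blk 9, set 1) → L1-HIT  vc=[5]
7: 0x4a (blk 9, set 1) → L1-HIT  vc=[5]
8: 0x2d (blk 5, set 1) → VC-HIT  vc=[9]
9: 0x3e (blk 7, set 1) → MISS  vc=[9, 5]
10: 0x2f (blk 5, set 1) → VC-HIT  vc=[9, 7]
11: 0x3c (blk 7, set 1) → VC-HIT  vc=[9, 5]
12: 0x2c (blk 5, set 1) → VC-HIT  vc=[9, 7]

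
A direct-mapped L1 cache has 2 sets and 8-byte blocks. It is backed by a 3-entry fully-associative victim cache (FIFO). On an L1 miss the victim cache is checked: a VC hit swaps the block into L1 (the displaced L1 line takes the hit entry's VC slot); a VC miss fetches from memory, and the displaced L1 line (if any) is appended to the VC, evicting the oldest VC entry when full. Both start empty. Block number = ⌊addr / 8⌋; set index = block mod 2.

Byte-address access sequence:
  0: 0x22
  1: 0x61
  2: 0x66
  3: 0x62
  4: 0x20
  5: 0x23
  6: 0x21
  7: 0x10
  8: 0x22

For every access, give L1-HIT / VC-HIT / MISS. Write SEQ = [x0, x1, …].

SEQ = [MISS, MISS, L1-HIT, L1-HIT, VC-HIT, L1-HIT, L1-HIT, MISS, VC-HIT]

  [0] addr=0x22 blk=4 s=0: MISS | VC []
  [1] addr=0x61 blk=12 s=0: MISS | VC [4]
  [2] addr=0x66 blk=12 s=0: L1-HIT | VC [4]
  [3] addr=0x62 blk=12 s=0: L1-HIT | VC [4]
  [4] addr=0x20 blk=4 s=0: VC-HIT | VC [12]
  [5] addr=0x23 blk=4 s=0: L1-HIT | VC [12]
  [6] addr=0x21 blk=4 s=0: L1-HIT | VC [12]
  [7] addr=0x10 blk=2 s=0: MISS | VC [12, 4]
  [8] addr=0x22 blk=4 s=0: VC-HIT | VC [12, 2]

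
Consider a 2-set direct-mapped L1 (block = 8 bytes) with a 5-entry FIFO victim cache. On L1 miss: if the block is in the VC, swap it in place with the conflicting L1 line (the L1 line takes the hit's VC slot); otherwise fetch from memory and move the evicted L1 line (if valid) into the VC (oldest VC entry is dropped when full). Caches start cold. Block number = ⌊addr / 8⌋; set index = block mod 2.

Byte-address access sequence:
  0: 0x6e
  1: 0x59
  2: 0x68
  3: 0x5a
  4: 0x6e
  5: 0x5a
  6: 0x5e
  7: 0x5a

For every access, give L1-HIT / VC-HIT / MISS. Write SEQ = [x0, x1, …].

0: 0x6e (blk 13, set 1) → MISS  vc=[]
1: 0x59 (blk 11, set 1) → MISS  vc=[13]
2: 0x68 (blk 13, set 1) → VC-HIT  vc=[11]
3: 0x5a (blk 11, set 1) → VC-HIT  vc=[13]
4: 0x6e (blk 13, set 1) → VC-HIT  vc=[11]
5: 0x5a (blk 11, set 1) → VC-HIT  vc=[13]
6: 0x5e (blk 11, set 1) → L1-HIT  vc=[13]
7: 0x5a (blk 11, set 1) → L1-HIT  vc=[13]

SEQ = [MISS, MISS, VC-HIT, VC-HIT, VC-HIT, VC-HIT, L1-HIT, L1-HIT]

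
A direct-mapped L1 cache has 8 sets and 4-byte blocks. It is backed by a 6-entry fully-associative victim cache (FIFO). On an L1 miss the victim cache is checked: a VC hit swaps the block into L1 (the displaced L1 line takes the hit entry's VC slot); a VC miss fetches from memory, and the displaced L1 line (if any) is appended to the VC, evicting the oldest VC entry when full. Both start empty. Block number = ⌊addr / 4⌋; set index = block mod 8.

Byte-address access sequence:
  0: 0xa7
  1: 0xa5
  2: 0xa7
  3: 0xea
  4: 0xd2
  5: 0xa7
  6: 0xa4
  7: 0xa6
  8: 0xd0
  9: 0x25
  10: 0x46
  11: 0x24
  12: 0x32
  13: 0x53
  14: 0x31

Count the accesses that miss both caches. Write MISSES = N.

  [0] addr=0xa7 blk=41 s=1: MISS | VC []
  [1] addr=0xa5 blk=41 s=1: L1-HIT | VC []
  [2] addr=0xa7 blk=41 s=1: L1-HIT | VC []
  [3] addr=0xea blk=58 s=2: MISS | VC []
  [4] addr=0xd2 blk=52 s=4: MISS | VC []
  [5] addr=0xa7 blk=41 s=1: L1-HIT | VC []
  [6] addr=0xa4 blk=41 s=1: L1-HIT | VC []
  [7] addr=0xa6 blk=41 s=1: L1-HIT | VC []
  [8] addr=0xd0 blk=52 s=4: L1-HIT | VC []
  [9] addr=0x25 blk=9 s=1: MISS | VC [41]
  [10] addr=0x46 blk=17 s=1: MISS | VC [41, 9]
  [11] addr=0x24 blk=9 s=1: VC-HIT | VC [41, 17]
  [12] addr=0x32 blk=12 s=4: MISS | VC [41, 17, 52]
  [13] addr=0x53 blk=20 s=4: MISS | VC [41, 17, 52, 12]
  [14] addr=0x31 blk=12 s=4: VC-HIT | VC [41, 17, 52, 20]

MISSES = 7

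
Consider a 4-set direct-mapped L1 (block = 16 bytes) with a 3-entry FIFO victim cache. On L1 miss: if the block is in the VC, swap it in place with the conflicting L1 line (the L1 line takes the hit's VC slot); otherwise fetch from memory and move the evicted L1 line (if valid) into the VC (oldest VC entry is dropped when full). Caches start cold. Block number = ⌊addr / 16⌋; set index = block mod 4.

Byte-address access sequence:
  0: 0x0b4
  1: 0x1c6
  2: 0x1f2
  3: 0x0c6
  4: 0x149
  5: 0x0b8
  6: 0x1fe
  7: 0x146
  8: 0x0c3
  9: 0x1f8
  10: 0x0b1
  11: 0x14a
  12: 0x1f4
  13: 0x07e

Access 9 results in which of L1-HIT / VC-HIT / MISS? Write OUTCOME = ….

#0 0xb4→b11/s3 MISS; vc=[]
#1 0x1c6→b28/s0 MISS; vc=[]
#2 0x1f2→b31/s3 MISS; vc=[11]
#3 0xc6→b12/s0 MISS; vc=[11,28]
#4 0x149→b20/s0 MISS; vc=[11,28,12]
#5 0xb8→b11/s3 VC-HIT; vc=[31,28,12]
#6 0x1fe→b31/s3 VC-HIT; vc=[11,28,12]
#7 0x146→b20/s0 L1-HIT; vc=[11,28,12]
#8 0xc3→b12/s0 VC-HIT; vc=[11,28,20]
#9 0x1f8→b31/s3 L1-HIT; vc=[11,28,20]
#10 0xb1→b11/s3 VC-HIT; vc=[31,28,20]
#11 0x14a→b20/s0 VC-HIT; vc=[31,28,12]
#12 0x1f4→b31/s3 VC-HIT; vc=[11,28,12]
#13 0x7e→b7/s3 MISS; vc=[28,12,31]

OUTCOME = L1-HIT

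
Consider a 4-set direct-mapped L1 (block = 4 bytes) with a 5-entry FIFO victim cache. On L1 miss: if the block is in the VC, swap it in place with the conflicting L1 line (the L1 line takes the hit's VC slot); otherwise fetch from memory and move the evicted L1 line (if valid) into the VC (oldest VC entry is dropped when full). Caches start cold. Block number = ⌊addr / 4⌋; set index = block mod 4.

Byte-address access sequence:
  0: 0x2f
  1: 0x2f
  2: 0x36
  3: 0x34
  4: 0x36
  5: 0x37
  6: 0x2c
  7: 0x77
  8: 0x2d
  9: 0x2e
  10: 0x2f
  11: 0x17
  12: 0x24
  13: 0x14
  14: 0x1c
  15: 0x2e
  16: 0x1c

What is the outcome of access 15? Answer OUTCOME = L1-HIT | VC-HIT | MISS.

OUTCOME = VC-HIT

#0 0x2f→b11/s3 MISS; vc=[]
#1 0x2f→b11/s3 L1-HIT; vc=[]
#2 0x36→b13/s1 MISS; vc=[]
#3 0x34→b13/s1 L1-HIT; vc=[]
#4 0x36→b13/s1 L1-HIT; vc=[]
#5 0x37→b13/s1 L1-HIT; vc=[]
#6 0x2c→b11/s3 L1-HIT; vc=[]
#7 0x77→b29/s1 MISS; vc=[13]
#8 0x2d→b11/s3 L1-HIT; vc=[13]
#9 0x2e→b11/s3 L1-HIT; vc=[13]
#10 0x2f→b11/s3 L1-HIT; vc=[13]
#11 0x17→b5/s1 MISS; vc=[13,29]
#12 0x24→b9/s1 MISS; vc=[13,29,5]
#13 0x14→b5/s1 VC-HIT; vc=[13,29,9]
#14 0x1c→b7/s3 MISS; vc=[13,29,9,11]
#15 0x2e→b11/s3 VC-HIT; vc=[13,29,9,7]
#16 0x1c→b7/s3 VC-HIT; vc=[13,29,9,11]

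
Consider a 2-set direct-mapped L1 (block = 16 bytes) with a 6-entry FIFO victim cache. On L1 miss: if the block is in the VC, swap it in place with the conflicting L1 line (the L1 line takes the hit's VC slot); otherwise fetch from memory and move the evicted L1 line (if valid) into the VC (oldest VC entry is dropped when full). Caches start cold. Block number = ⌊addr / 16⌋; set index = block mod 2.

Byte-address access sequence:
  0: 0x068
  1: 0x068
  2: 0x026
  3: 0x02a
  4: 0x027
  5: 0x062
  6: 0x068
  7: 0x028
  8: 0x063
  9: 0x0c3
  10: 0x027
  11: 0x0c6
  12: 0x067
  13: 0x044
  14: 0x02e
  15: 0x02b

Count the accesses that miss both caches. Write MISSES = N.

MISSES = 4

0: 0x68 (blk 6, set 0) → MISS  vc=[]
1: 0x68 (blk 6, set 0) → L1-HIT  vc=[]
2: 0x26 (blk 2, set 0) → MISS  vc=[6]
3: 0x2a (blk 2, set 0) → L1-HIT  vc=[6]
4: 0x27 (blk 2, set 0) → L1-HIT  vc=[6]
5: 0x62 (blk 6, set 0) → VC-HIT  vc=[2]
6: 0x68 (blk 6, set 0) → L1-HIT  vc=[2]
7: 0x28 (blk 2, set 0) → VC-HIT  vc=[6]
8: 0x63 (blk 6, set 0) → VC-HIT  vc=[2]
9: 0xc3 (blk 12, set 0) → MISS  vc=[2, 6]
10: 0x27 (blk 2, set 0) → VC-HIT  vc=[12, 6]
11: 0xc6 (blk 12, set 0) → VC-HIT  vc=[2, 6]
12: 0x67 (blk 6, set 0) → VC-HIT  vc=[2, 12]
13: 0x44 (blk 4, set 0) → MISS  vc=[2, 12, 6]
14: 0x2e (blk 2, set 0) → VC-HIT  vc=[4, 12, 6]
15: 0x2b (blk 2, set 0) → L1-HIT  vc=[4, 12, 6]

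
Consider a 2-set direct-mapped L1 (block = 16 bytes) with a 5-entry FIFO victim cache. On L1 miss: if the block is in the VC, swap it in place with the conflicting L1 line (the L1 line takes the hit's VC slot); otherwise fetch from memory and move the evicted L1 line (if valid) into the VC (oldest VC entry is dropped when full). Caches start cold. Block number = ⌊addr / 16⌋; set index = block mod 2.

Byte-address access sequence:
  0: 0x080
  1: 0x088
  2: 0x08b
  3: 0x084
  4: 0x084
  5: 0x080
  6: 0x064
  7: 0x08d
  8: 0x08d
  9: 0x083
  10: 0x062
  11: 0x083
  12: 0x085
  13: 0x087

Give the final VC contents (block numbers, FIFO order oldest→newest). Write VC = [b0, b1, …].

VC = [6]

0: 0x80 (blk 8, set 0) → MISS  vc=[]
1: 0x88 (blk 8, set 0) → L1-HIT  vc=[]
2: 0x8b (blk 8, set 0) → L1-HIT  vc=[]
3: 0x84 (blk 8, set 0) → L1-HIT  vc=[]
4: 0x84 (blk 8, set 0) → L1-HIT  vc=[]
5: 0x80 (blk 8, set 0) → L1-HIT  vc=[]
6: 0x64 (blk 6, set 0) → MISS  vc=[8]
7: 0x8d (blk 8, set 0) → VC-HIT  vc=[6]
8: 0x8d (blk 8, set 0) → L1-HIT  vc=[6]
9: 0x83 (blk 8, set 0) → L1-HIT  vc=[6]
10: 0x62 (blk 6, set 0) → VC-HIT  vc=[8]
11: 0x83 (blk 8, set 0) → VC-HIT  vc=[6]
12: 0x85 (blk 8, set 0) → L1-HIT  vc=[6]
13: 0x87 (blk 8, set 0) → L1-HIT  vc=[6]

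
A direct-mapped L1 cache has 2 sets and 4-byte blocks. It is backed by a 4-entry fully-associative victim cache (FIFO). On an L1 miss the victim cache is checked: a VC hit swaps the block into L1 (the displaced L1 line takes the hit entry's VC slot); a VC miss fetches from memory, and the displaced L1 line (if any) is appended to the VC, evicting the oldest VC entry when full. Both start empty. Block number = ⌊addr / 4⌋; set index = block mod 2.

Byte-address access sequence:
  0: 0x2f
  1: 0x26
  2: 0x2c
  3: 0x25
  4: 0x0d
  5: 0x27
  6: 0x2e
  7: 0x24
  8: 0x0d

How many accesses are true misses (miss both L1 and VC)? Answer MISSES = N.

  [0] addr=0x2f blk=11 s=1: MISS | VC []
  [1] addr=0x26 blk=9 s=1: MISS | VC [11]
  [2] addr=0x2c blk=11 s=1: VC-HIT | VC [9]
  [3] addr=0x25 blk=9 s=1: VC-HIT | VC [11]
  [4] addr=0xd blk=3 s=1: MISS | VC [11, 9]
  [5] addr=0x27 blk=9 s=1: VC-HIT | VC [11, 3]
  [6] addr=0x2e blk=11 s=1: VC-HIT | VC [9, 3]
  [7] addr=0x24 blk=9 s=1: VC-HIT | VC [11, 3]
  [8] addr=0xd blk=3 s=1: VC-HIT | VC [11, 9]

MISSES = 3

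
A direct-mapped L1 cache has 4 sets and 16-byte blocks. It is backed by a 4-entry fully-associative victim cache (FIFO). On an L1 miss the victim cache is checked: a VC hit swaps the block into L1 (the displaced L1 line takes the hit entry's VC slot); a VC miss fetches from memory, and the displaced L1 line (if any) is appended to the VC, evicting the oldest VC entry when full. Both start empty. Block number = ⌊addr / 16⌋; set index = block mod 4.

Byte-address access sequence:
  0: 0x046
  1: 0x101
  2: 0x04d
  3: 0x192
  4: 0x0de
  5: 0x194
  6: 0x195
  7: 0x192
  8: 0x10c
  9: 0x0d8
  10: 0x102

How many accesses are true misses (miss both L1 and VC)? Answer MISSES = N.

#0 0x46→b4/s0 MISS; vc=[]
#1 0x101→b16/s0 MISS; vc=[4]
#2 0x4d→b4/s0 VC-HIT; vc=[16]
#3 0x192→b25/s1 MISS; vc=[16]
#4 0xde→b13/s1 MISS; vc=[16,25]
#5 0x194→b25/s1 VC-HIT; vc=[16,13]
#6 0x195→b25/s1 L1-HIT; vc=[16,13]
#7 0x192→b25/s1 L1-HIT; vc=[16,13]
#8 0x10c→b16/s0 VC-HIT; vc=[4,13]
#9 0xd8→b13/s1 VC-HIT; vc=[4,25]
#10 0x102→b16/s0 L1-HIT; vc=[4,25]

MISSES = 4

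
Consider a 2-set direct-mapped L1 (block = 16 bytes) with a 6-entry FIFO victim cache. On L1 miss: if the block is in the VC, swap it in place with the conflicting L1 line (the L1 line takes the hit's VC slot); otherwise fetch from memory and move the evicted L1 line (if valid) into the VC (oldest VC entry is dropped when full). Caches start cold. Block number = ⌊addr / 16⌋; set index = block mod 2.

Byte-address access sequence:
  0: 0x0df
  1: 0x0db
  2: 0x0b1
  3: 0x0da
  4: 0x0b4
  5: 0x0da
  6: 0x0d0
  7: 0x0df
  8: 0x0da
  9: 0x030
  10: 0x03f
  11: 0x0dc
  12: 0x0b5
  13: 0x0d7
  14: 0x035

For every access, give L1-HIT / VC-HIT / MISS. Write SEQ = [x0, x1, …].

#0 0xdf→b13/s1 MISS; vc=[]
#1 0xdb→b13/s1 L1-HIT; vc=[]
#2 0xb1→b11/s1 MISS; vc=[13]
#3 0xda→b13/s1 VC-HIT; vc=[11]
#4 0xb4→b11/s1 VC-HIT; vc=[13]
#5 0xda→b13/s1 VC-HIT; vc=[11]
#6 0xd0→b13/s1 L1-HIT; vc=[11]
#7 0xdf→b13/s1 L1-HIT; vc=[11]
#8 0xda→b13/s1 L1-HIT; vc=[11]
#9 0x30→b3/s1 MISS; vc=[11,13]
#10 0x3f→b3/s1 L1-HIT; vc=[11,13]
#11 0xdc→b13/s1 VC-HIT; vc=[11,3]
#12 0xb5→b11/s1 VC-HIT; vc=[13,3]
#13 0xd7→b13/s1 VC-HIT; vc=[11,3]
#14 0x35→b3/s1 VC-HIT; vc=[11,13]

SEQ = [MISS, L1-HIT, MISS, VC-HIT, VC-HIT, VC-HIT, L1-HIT, L1-HIT, L1-HIT, MISS, L1-HIT, VC-HIT, VC-HIT, VC-HIT, VC-HIT]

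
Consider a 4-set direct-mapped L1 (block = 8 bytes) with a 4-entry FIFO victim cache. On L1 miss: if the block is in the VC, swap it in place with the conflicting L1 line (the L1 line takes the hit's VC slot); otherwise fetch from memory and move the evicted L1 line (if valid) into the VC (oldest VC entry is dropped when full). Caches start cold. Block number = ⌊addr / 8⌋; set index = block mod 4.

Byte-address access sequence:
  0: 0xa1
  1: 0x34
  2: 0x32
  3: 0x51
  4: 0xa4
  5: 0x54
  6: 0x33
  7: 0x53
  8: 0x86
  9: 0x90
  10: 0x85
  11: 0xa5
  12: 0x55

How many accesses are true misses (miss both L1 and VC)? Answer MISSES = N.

0: 0xa1 (blk 20, set 0) → MISS  vc=[]
1: 0x34 (blk 6, set 2) → MISS  vc=[]
2: 0x32 (blk 6, set 2) → L1-HIT  vc=[]
3: 0x51 (blk 10, set 2) → MISS  vc=[6]
4: 0xa4 (blk 20, set 0) → L1-HIT  vc=[6]
5: 0x54 (blk 10, set 2) → L1-HIT  vc=[6]
6: 0x33 (blk 6, set 2) → VC-HIT  vc=[10]
7: 0x53 (blk 10, set 2) → VC-HIT  vc=[6]
8: 0x86 (blk 16, set 0) → MISS  vc=[6, 20]
9: 0x90 (blk 18, set 2) → MISS  vc=[6, 20, 10]
10: 0x85 (blk 16, set 0) → L1-HIT  vc=[6, 20, 10]
11: 0xa5 (blk 20, set 0) → VC-HIT  vc=[6, 16, 10]
12: 0x55 (blk 10, set 2) → VC-HIT  vc=[6, 16, 18]

MISSES = 5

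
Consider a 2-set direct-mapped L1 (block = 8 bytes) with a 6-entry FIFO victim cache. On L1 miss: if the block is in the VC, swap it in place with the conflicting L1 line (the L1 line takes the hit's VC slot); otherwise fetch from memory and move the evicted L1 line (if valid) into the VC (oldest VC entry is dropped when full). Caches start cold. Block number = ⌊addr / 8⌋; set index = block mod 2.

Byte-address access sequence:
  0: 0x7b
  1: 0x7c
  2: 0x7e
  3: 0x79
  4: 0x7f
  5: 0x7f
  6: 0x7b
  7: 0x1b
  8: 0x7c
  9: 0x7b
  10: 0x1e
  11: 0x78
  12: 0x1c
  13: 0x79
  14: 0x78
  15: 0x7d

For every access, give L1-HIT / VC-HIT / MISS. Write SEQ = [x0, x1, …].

SEQ = [MISS, L1-HIT, L1-HIT, L1-HIT, L1-HIT, L1-HIT, L1-HIT, MISS, VC-HIT, L1-HIT, VC-HIT, VC-HIT, VC-HIT, VC-HIT, L1-HIT, L1-HIT]

#0 0x7b→b15/s1 MISS; vc=[]
#1 0x7c→b15/s1 L1-HIT; vc=[]
#2 0x7e→b15/s1 L1-HIT; vc=[]
#3 0x79→b15/s1 L1-HIT; vc=[]
#4 0x7f→b15/s1 L1-HIT; vc=[]
#5 0x7f→b15/s1 L1-HIT; vc=[]
#6 0x7b→b15/s1 L1-HIT; vc=[]
#7 0x1b→b3/s1 MISS; vc=[15]
#8 0x7c→b15/s1 VC-HIT; vc=[3]
#9 0x7b→b15/s1 L1-HIT; vc=[3]
#10 0x1e→b3/s1 VC-HIT; vc=[15]
#11 0x78→b15/s1 VC-HIT; vc=[3]
#12 0x1c→b3/s1 VC-HIT; vc=[15]
#13 0x79→b15/s1 VC-HIT; vc=[3]
#14 0x78→b15/s1 L1-HIT; vc=[3]
#15 0x7d→b15/s1 L1-HIT; vc=[3]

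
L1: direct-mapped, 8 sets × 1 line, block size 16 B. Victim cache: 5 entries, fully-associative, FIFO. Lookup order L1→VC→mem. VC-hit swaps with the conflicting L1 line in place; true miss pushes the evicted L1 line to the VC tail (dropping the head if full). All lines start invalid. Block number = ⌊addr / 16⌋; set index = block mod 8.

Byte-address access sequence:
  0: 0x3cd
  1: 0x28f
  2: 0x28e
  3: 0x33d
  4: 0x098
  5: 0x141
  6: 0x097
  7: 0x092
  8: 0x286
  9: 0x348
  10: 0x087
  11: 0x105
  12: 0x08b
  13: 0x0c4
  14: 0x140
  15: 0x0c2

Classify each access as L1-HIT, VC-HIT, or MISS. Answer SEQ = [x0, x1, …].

0: 0x3cd (blk 60, set 4) → MISS  vc=[]
1: 0x28f (blk 40, set 0) → MISS  vc=[]
2: 0x28e (blk 40, set 0) → L1-HIT  vc=[]
3: 0x33d (blk 51, set 3) → MISS  vc=[]
4: 0x98 (blk 9, set 1) → MISS  vc=[]
5: 0x141 (blk 20, set 4) → MISS  vc=[60]
6: 0x97 (blk 9, set 1) → L1-HIT  vc=[60]
7: 0x92 (blk 9, set 1) → L1-HIT  vc=[60]
8: 0x286 (blk 40, set 0) → L1-HIT  vc=[60]
9: 0x348 (blk 52, set 4) → MISS  vc=[60, 20]
10: 0x87 (blk 8, set 0) → MISS  vc=[60, 20, 40]
11: 0x105 (blk 16, set 0) → MISS  vc=[60, 20, 40, 8]
12: 0x8b (blk 8, set 0) → VC-HIT  vc=[60, 20, 40, 16]
13: 0xc4 (blk 12, set 4) → MISS  vc=[60, 20, 40, 16, 52]
14: 0x140 (blk 20, set 4) → VC-HIT  vc=[60, 12, 40, 16, 52]
15: 0xc2 (blk 12, set 4) → VC-HIT  vc=[60, 20, 40, 16, 52]

SEQ = [MISS, MISS, L1-HIT, MISS, MISS, MISS, L1-HIT, L1-HIT, L1-HIT, MISS, MISS, MISS, VC-HIT, MISS, VC-HIT, VC-HIT]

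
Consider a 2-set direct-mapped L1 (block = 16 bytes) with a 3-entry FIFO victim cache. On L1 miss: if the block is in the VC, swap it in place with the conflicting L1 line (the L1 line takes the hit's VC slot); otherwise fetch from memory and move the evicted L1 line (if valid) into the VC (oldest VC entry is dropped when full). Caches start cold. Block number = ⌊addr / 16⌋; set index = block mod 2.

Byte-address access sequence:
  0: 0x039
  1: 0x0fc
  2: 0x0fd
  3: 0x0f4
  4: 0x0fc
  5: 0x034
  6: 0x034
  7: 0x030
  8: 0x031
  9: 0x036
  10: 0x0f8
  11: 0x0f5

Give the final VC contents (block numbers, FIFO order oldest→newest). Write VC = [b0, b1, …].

VC = [3]

  [0] addr=0x39 blk=3 s=1: MISS | VC []
  [1] addr=0xfc blk=15 s=1: MISS | VC [3]
  [2] addr=0xfd blk=15 s=1: L1-HIT | VC [3]
  [3] addr=0xf4 blk=15 s=1: L1-HIT | VC [3]
  [4] addr=0xfc blk=15 s=1: L1-HIT | VC [3]
  [5] addr=0x34 blk=3 s=1: VC-HIT | VC [15]
  [6] addr=0x34 blk=3 s=1: L1-HIT | VC [15]
  [7] addr=0x30 blk=3 s=1: L1-HIT | VC [15]
  [8] addr=0x31 blk=3 s=1: L1-HIT | VC [15]
  [9] addr=0x36 blk=3 s=1: L1-HIT | VC [15]
  [10] addr=0xf8 blk=15 s=1: VC-HIT | VC [3]
  [11] addr=0xf5 blk=15 s=1: L1-HIT | VC [3]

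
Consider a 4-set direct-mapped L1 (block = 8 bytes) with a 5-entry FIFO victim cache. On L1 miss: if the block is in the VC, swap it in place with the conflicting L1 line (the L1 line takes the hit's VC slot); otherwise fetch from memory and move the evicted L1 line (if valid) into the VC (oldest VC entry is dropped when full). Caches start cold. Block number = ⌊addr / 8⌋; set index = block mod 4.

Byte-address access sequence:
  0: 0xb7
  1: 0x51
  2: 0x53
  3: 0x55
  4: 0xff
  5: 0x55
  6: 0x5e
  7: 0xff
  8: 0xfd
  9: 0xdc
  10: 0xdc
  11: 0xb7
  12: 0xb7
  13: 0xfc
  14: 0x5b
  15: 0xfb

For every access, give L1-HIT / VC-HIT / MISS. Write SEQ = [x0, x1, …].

  [0] addr=0xb7 blk=22 s=2: MISS | VC []
  [1] addr=0x51 blk=10 s=2: MISS | VC [22]
  [2] addr=0x53 blk=10 s=2: L1-HIT | VC [22]
  [3] addr=0x55 blk=10 s=2: L1-HIT | VC [22]
  [4] addr=0xff blk=31 s=3: MISS | VC [22]
  [5] addr=0x55 blk=10 s=2: L1-HIT | VC [22]
  [6] addr=0x5e blk=11 s=3: MISS | VC [22, 31]
  [7] addr=0xff blk=31 s=3: VC-HIT | VC [22, 11]
  [8] addr=0xfd blk=31 s=3: L1-HIT | VC [22, 11]
  [9] addr=0xdc blk=27 s=3: MISS | VC [22, 11, 31]
  [10] addr=0xdc blk=27 s=3: L1-HIT | VC [22, 11, 31]
  [11] addr=0xb7 blk=22 s=2: VC-HIT | VC [10, 11, 31]
  [12] addr=0xb7 blk=22 s=2: L1-HIT | VC [10, 11, 31]
  [13] addr=0xfc blk=31 s=3: VC-HIT | VC [10, 11, 27]
  [14] addr=0x5b blk=11 s=3: VC-HIT | VC [10, 31, 27]
  [15] addr=0xfb blk=31 s=3: VC-HIT | VC [10, 11, 27]

SEQ = [MISS, MISS, L1-HIT, L1-HIT, MISS, L1-HIT, MISS, VC-HIT, L1-HIT, MISS, L1-HIT, VC-HIT, L1-HIT, VC-HIT, VC-HIT, VC-HIT]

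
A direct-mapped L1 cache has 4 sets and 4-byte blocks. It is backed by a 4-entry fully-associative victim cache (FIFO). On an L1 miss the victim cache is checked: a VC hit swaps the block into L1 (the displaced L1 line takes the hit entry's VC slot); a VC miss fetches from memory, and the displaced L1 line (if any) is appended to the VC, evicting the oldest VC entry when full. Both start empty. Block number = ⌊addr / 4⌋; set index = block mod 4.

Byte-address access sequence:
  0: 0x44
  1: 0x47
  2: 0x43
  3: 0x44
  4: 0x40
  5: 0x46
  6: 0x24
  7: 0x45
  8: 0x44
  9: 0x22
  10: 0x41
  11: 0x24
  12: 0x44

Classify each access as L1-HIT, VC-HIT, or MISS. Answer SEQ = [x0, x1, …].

  [0] addr=0x44 blk=17 s=1: MISS | VC []
  [1] addr=0x47 blk=17 s=1: L1-HIT | VC []
  [2] addr=0x43 blk=16 s=0: MISS | VC []
  [3] addr=0x44 blk=17 s=1: L1-HIT | VC []
  [4] addr=0x40 blk=16 s=0: L1-HIT | VC []
  [5] addr=0x46 blk=17 s=1: L1-HIT | VC []
  [6] addr=0x24 blk=9 s=1: MISS | VC [17]
  [7] addr=0x45 blk=17 s=1: VC-HIT | VC [9]
  [8] addr=0x44 blk=17 s=1: L1-HIT | VC [9]
  [9] addr=0x22 blk=8 s=0: MISS | VC [9, 16]
  [10] addr=0x41 blk=16 s=0: VC-HIT | VC [9, 8]
  [11] addr=0x24 blk=9 s=1: VC-HIT | VC [17, 8]
  [12] addr=0x44 blk=17 s=1: VC-HIT | VC [9, 8]

SEQ = [MISS, L1-HIT, MISS, L1-HIT, L1-HIT, L1-HIT, MISS, VC-HIT, L1-HIT, MISS, VC-HIT, VC-HIT, VC-HIT]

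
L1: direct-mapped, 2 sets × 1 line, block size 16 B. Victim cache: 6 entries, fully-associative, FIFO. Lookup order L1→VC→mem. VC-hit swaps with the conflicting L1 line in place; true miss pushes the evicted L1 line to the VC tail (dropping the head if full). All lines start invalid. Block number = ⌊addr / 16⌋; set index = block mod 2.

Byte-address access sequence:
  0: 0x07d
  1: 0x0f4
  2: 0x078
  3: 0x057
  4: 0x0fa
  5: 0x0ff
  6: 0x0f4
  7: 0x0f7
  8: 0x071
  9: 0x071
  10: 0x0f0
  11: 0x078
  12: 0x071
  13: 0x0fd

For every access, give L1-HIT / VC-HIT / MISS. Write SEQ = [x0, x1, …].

SEQ = [MISS, MISS, VC-HIT, MISS, VC-HIT, L1-HIT, L1-HIT, L1-HIT, VC-HIT, L1-HIT, VC-HIT, VC-HIT, L1-HIT, VC-HIT]

  [0] addr=0x7d blk=7 s=1: MISS | VC []
  [1] addr=0xf4 blk=15 s=1: MISS | VC [7]
  [2] addr=0x78 blk=7 s=1: VC-HIT | VC [15]
  [3] addr=0x57 blk=5 s=1: MISS | VC [15, 7]
  [4] addr=0xfa blk=15 s=1: VC-HIT | VC [5, 7]
  [5] addr=0xff blk=15 s=1: L1-HIT | VC [5, 7]
  [6] addr=0xf4 blk=15 s=1: L1-HIT | VC [5, 7]
  [7] addr=0xf7 blk=15 s=1: L1-HIT | VC [5, 7]
  [8] addr=0x71 blk=7 s=1: VC-HIT | VC [5, 15]
  [9] addr=0x71 blk=7 s=1: L1-HIT | VC [5, 15]
  [10] addr=0xf0 blk=15 s=1: VC-HIT | VC [5, 7]
  [11] addr=0x78 blk=7 s=1: VC-HIT | VC [5, 15]
  [12] addr=0x71 blk=7 s=1: L1-HIT | VC [5, 15]
  [13] addr=0xfd blk=15 s=1: VC-HIT | VC [5, 7]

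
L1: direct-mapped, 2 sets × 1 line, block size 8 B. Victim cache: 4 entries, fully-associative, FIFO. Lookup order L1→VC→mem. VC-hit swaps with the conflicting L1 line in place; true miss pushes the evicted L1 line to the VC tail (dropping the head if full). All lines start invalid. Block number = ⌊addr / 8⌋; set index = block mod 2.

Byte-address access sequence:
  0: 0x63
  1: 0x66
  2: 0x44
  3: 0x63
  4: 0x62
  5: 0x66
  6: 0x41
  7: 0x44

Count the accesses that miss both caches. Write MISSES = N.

MISSES = 2

0: 0x63 (blk 12, set 0) → MISS  vc=[]
1: 0x66 (blk 12, set 0) → L1-HIT  vc=[]
2: 0x44 (blk 8, set 0) → MISS  vc=[12]
3: 0x63 (blk 12, set 0) → VC-HIT  vc=[8]
4: 0x62 (blk 12, set 0) → L1-HIT  vc=[8]
5: 0x66 (blk 12, set 0) → L1-HIT  vc=[8]
6: 0x41 (blk 8, set 0) → VC-HIT  vc=[12]
7: 0x44 (blk 8, set 0) → L1-HIT  vc=[12]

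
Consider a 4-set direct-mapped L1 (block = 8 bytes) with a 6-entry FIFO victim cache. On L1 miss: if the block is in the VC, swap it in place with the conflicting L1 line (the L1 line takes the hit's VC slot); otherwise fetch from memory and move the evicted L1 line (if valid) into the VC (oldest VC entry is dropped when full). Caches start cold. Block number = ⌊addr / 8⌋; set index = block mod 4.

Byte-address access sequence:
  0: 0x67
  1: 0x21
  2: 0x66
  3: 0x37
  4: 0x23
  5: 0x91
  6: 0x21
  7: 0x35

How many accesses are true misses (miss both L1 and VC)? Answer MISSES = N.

MISSES = 4

  [0] addr=0x67 blk=12 s=0: MISS | VC []
  [1] addr=0x21 blk=4 s=0: MISS | VC [12]
  [2] addr=0x66 blk=12 s=0: VC-HIT | VC [4]
  [3] addr=0x37 blk=6 s=2: MISS | VC [4]
  [4] addr=0x23 blk=4 s=0: VC-HIT | VC [12]
  [5] addr=0x91 blk=18 s=2: MISS | VC [12, 6]
  [6] addr=0x21 blk=4 s=0: L1-HIT | VC [12, 6]
  [7] addr=0x35 blk=6 s=2: VC-HIT | VC [12, 18]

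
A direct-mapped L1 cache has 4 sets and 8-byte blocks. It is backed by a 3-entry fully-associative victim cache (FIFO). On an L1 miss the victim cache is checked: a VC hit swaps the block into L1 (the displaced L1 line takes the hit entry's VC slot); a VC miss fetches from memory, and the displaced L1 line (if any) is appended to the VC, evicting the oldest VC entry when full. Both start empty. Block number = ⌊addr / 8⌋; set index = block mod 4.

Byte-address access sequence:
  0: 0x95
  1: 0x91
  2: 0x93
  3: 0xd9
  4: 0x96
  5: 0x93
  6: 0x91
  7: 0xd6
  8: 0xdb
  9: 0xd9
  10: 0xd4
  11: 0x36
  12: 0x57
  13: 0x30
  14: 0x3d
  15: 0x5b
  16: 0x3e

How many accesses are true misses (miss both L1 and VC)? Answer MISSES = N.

MISSES = 7

0: 0x95 (blk 18, set 2) → MISS  vc=[]
1: 0x91 (blk 18, set 2) → L1-HIT  vc=[]
2: 0x93 (blk 18, set 2) → L1-HIT  vc=[]
3: 0xd9 (blk 27, set 3) → MISS  vc=[]
4: 0x96 (blk 18, set 2) → L1-HIT  vc=[]
5: 0x93 (blk 18, set 2) → L1-HIT  vc=[]
6: 0x91 (blk 18, set 2) → L1-HIT  vc=[]
7: 0xd6 (blk 26, set 2) → MISS  vc=[18]
8: 0xdb (blk 27, set 3) → L1-HIT  vc=[18]
9: 0xd9 (blk 27, set 3) → L1-HIT  vc=[18]
10: 0xd4 (blk 26, set 2) → L1-HIT  vc=[18]
11: 0x36 (blk 6, set 2) → MISS  vc=[18, 26]
12: 0x57 (blk 10, set 2) → MISS  vc=[18, 26, 6]
13: 0x30 (blk 6, set 2) → VC-HIT  vc=[18, 26, 10]
14: 0x3d (blk 7, set 3) → MISS  vc=[26, 10, 27]
15: 0x5b (blk 11, set 3) → MISS  vc=[10, 27, 7]
16: 0x3e (blk 7, set 3) → VC-HIT  vc=[10, 27, 11]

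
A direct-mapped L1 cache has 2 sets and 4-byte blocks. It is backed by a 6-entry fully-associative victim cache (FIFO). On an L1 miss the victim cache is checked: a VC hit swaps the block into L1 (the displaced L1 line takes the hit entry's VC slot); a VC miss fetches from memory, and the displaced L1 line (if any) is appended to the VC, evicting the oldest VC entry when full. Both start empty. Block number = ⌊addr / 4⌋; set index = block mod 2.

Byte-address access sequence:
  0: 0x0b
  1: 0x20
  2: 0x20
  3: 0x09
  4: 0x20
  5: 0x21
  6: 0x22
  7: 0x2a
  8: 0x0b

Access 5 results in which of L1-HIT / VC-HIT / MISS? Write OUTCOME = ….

  [0] addr=0xb blk=2 s=0: MISS | VC []
  [1] addr=0x20 blk=8 s=0: MISS | VC [2]
  [2] addr=0x20 blk=8 s=0: L1-HIT | VC [2]
  [3] addr=0x9 blk=2 s=0: VC-HIT | VC [8]
  [4] addr=0x20 blk=8 s=0: VC-HIT | VC [2]
  [5] addr=0x21 blk=8 s=0: L1-HIT | VC [2]
  [6] addr=0x22 blk=8 s=0: L1-HIT | VC [2]
  [7] addr=0x2a blk=10 s=0: MISS | VC [2, 8]
  [8] addr=0xb blk=2 s=0: VC-HIT | VC [10, 8]

OUTCOME = L1-HIT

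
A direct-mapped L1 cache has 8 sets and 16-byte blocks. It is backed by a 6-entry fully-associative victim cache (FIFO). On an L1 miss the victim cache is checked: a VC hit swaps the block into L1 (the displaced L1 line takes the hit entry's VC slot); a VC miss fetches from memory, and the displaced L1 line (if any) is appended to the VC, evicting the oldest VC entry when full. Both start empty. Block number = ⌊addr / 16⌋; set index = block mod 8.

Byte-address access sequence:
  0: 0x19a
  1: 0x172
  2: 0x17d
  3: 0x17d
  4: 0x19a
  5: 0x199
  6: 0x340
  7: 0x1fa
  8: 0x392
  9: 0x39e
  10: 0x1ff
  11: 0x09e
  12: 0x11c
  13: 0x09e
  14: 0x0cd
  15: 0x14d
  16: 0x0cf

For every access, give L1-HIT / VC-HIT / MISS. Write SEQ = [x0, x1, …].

SEQ = [MISS, MISS, L1-HIT, L1-HIT, L1-HIT, L1-HIT, MISS, MISS, MISS, L1-HIT, L1-HIT, MISS, MISS, VC-HIT, MISS, MISS, VC-HIT]

  [0] addr=0x19a blk=25 s=1: MISS | VC []
  [1] addr=0x172 blk=23 s=7: MISS | VC []
  [2] addr=0x17d blk=23 s=7: L1-HIT | VC []
  [3] addr=0x17d blk=23 s=7: L1-HIT | VC []
  [4] addr=0x19a blk=25 s=1: L1-HIT | VC []
  [5] addr=0x199 blk=25 s=1: L1-HIT | VC []
  [6] addr=0x340 blk=52 s=4: MISS | VC []
  [7] addr=0x1fa blk=31 s=7: MISS | VC [23]
  [8] addr=0x392 blk=57 s=1: MISS | VC [23, 25]
  [9] addr=0x39e blk=57 s=1: L1-HIT | VC [23, 25]
  [10] addr=0x1ff blk=31 s=7: L1-HIT | VC [23, 25]
  [11] addr=0x9e blk=9 s=1: MISS | VC [23, 25, 57]
  [12] addr=0x11c blk=17 s=1: MISS | VC [23, 25, 57, 9]
  [13] addr=0x9e blk=9 s=1: VC-HIT | VC [23, 25, 57, 17]
  [14] addr=0xcd blk=12 s=4: MISS | VC [23, 25, 57, 17, 52]
  [15] addr=0x14d blk=20 s=4: MISS | VC [23, 25, 57, 17, 52, 12]
  [16] addr=0xcf blk=12 s=4: VC-HIT | VC [23, 25, 57, 17, 52, 20]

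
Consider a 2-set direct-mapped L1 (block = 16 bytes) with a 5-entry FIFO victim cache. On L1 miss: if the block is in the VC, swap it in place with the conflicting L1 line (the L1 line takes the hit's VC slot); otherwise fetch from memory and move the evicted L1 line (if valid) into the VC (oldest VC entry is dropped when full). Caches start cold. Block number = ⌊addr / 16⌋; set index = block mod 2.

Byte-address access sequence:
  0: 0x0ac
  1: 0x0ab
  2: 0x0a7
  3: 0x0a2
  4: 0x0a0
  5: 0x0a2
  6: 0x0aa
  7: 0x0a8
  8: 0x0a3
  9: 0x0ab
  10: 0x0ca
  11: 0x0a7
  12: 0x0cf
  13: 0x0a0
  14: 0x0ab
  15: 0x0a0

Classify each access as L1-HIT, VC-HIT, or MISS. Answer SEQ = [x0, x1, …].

SEQ = [MISS, L1-HIT, L1-HIT, L1-HIT, L1-HIT, L1-HIT, L1-HIT, L1-HIT, L1-HIT, L1-HIT, MISS, VC-HIT, VC-HIT, VC-HIT, L1-HIT, L1-HIT]

  [0] addr=0xac blk=10 s=0: MISS | VC []
  [1] addr=0xab blk=10 s=0: L1-HIT | VC []
  [2] addr=0xa7 blk=10 s=0: L1-HIT | VC []
  [3] addr=0xa2 blk=10 s=0: L1-HIT | VC []
  [4] addr=0xa0 blk=10 s=0: L1-HIT | VC []
  [5] addr=0xa2 blk=10 s=0: L1-HIT | VC []
  [6] addr=0xaa blk=10 s=0: L1-HIT | VC []
  [7] addr=0xa8 blk=10 s=0: L1-HIT | VC []
  [8] addr=0xa3 blk=10 s=0: L1-HIT | VC []
  [9] addr=0xab blk=10 s=0: L1-HIT | VC []
  [10] addr=0xca blk=12 s=0: MISS | VC [10]
  [11] addr=0xa7 blk=10 s=0: VC-HIT | VC [12]
  [12] addr=0xcf blk=12 s=0: VC-HIT | VC [10]
  [13] addr=0xa0 blk=10 s=0: VC-HIT | VC [12]
  [14] addr=0xab blk=10 s=0: L1-HIT | VC [12]
  [15] addr=0xa0 blk=10 s=0: L1-HIT | VC [12]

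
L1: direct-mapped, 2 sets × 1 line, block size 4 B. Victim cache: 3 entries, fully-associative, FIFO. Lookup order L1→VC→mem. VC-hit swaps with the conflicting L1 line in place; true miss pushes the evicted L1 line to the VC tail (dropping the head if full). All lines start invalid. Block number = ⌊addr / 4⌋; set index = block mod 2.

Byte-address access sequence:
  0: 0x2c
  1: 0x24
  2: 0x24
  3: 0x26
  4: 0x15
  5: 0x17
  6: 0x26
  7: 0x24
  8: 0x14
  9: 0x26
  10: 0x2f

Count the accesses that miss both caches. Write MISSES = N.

MISSES = 3

0: 0x2c (blk 11, set 1) → MISS  vc=[]
1: 0x24 (blk 9, set 1) → MISS  vc=[11]
2: 0x24 (blk 9, set 1) → L1-HIT  vc=[11]
3: 0x26 (blk 9, set 1) → L1-HIT  vc=[11]
4: 0x15 (blk 5, set 1) → MISS  vc=[11, 9]
5: 0x17 (blk 5, set 1) → L1-HIT  vc=[11, 9]
6: 0x26 (blk 9, set 1) → VC-HIT  vc=[11, 5]
7: 0x24 (blk 9, set 1) → L1-HIT  vc=[11, 5]
8: 0x14 (blk 5, set 1) → VC-HIT  vc=[11, 9]
9: 0x26 (blk 9, set 1) → VC-HIT  vc=[11, 5]
10: 0x2f (blk 11, set 1) → VC-HIT  vc=[9, 5]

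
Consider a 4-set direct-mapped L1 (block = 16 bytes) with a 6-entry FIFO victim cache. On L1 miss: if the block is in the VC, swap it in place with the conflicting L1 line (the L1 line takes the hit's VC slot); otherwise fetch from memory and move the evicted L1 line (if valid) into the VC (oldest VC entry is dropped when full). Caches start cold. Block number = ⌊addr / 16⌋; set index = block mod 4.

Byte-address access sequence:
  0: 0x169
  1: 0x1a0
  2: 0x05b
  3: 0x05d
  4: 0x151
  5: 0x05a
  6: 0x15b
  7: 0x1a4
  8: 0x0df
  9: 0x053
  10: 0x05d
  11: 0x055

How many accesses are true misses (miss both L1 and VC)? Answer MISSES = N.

MISSES = 5

#0 0x169→b22/s2 MISS; vc=[]
#1 0x1a0→b26/s2 MISS; vc=[22]
#2 0x5b→b5/s1 MISS; vc=[22]
#3 0x5d→b5/s1 L1-HIT; vc=[22]
#4 0x151→b21/s1 MISS; vc=[22,5]
#5 0x5a→b5/s1 VC-HIT; vc=[22,21]
#6 0x15b→b21/s1 VC-HIT; vc=[22,5]
#7 0x1a4→b26/s2 L1-HIT; vc=[22,5]
#8 0xdf→b13/s1 MISS; vc=[22,5,21]
#9 0x53→b5/s1 VC-HIT; vc=[22,13,21]
#10 0x5d→b5/s1 L1-HIT; vc=[22,13,21]
#11 0x55→b5/s1 L1-HIT; vc=[22,13,21]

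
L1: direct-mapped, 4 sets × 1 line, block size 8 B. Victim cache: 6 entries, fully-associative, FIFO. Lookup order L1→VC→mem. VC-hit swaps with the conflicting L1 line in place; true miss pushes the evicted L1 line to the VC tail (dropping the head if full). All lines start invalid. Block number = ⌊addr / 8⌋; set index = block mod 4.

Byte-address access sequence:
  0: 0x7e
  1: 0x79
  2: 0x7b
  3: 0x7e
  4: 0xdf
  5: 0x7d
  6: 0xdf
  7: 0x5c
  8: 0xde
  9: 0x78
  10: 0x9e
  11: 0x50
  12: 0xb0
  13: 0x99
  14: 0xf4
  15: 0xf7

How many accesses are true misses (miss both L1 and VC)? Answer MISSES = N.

  [0] addr=0x7e blk=15 s=3: MISS | VC []
  [1] addr=0x79 blk=15 s=3: L1-HIT | VC []
  [2] addr=0x7b blk=15 s=3: L1-HIT | VC []
  [3] addr=0x7e blk=15 s=3: L1-HIT | VC []
  [4] addr=0xdf blk=27 s=3: MISS | VC [15]
  [5] addr=0x7d blk=15 s=3: VC-HIT | VC [27]
  [6] addr=0xdf blk=27 s=3: VC-HIT | VC [15]
  [7] addr=0x5c blk=11 s=3: MISS | VC [15, 27]
  [8] addr=0xde blk=27 s=3: VC-HIT | VC [15, 11]
  [9] addr=0x78 blk=15 s=3: VC-HIT | VC [27, 11]
  [10] addr=0x9e blk=19 s=3: MISS | VC [27, 11, 15]
  [11] addr=0x50 blk=10 s=2: MISS | VC [27, 11, 15]
  [12] addr=0xb0 blk=22 s=2: MISS | VC [27, 11, 15, 10]
  [13] addr=0x99 blk=19 s=3: L1-HIT | VC [27, 11, 15, 10]
  [14] addr=0xf4 blk=30 s=2: MISS | VC [27, 11, 15, 10, 22]
  [15] addr=0xf7 blk=30 s=2: L1-HIT | VC [27, 11, 15, 10, 22]

MISSES = 7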